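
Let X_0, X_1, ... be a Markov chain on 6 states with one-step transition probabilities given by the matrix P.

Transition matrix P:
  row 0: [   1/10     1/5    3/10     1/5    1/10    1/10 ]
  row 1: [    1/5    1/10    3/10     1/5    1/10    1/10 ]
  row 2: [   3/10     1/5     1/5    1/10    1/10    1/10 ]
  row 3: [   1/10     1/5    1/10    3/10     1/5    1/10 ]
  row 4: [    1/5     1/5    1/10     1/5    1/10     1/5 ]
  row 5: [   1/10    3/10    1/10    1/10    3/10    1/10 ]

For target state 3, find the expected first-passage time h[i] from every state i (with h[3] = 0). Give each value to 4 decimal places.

h = [6.0325, 6.0325, 6.5809, 0.0000, 5.9709, 6.5137]

First-step conditioning: h[3] = 0; for i ≠ 3, h[i] = 1 + Σ_k P[i][k]·h[k].
  h[0] = 1 + 1/10·h[0] + 1/5·h[1] + 3/10·h[2] + 1/10·h[4] + 1/10·h[5]
  h[1] = 1 + 1/5·h[0] + 1/10·h[1] + 3/10·h[2] + 1/10·h[4] + 1/10·h[5]
  h[2] = 1 + 3/10·h[0] + 1/5·h[1] + 1/5·h[2] + 1/10·h[4] + 1/10·h[5]
  h[4] = 1 + 1/5·h[0] + 1/5·h[1] + 1/10·h[2] + 1/10·h[4] + 1/5·h[5]
  h[5] = 1 + 1/10·h[0] + 3/10·h[1] + 1/10·h[2] + 3/10·h[4] + 1/10·h[5]
Solving the 5×5 linear system over states ≠ 3 gives exactly h = [10780/1787, 10780/1787, 11760/1787, 0, 10670/1787, 11640/1787] (h[3] = 0 is the target).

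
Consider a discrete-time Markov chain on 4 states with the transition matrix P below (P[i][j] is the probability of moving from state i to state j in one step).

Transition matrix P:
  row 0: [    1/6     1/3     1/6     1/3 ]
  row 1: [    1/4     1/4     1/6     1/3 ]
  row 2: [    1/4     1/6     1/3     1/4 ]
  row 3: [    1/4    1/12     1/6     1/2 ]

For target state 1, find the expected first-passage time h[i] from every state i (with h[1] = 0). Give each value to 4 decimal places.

h = [4.8780, 0.0000, 5.7073, 6.3415]

First-step conditioning: h[1] = 0; for i ≠ 1, h[i] = 1 + Σ_k P[i][k]·h[k].
  h[0] = 1 + 1/6·h[0] + 1/6·h[2] + 1/3·h[3]
  h[2] = 1 + 1/4·h[0] + 1/3·h[2] + 1/4·h[3]
  h[3] = 1 + 1/4·h[0] + 1/6·h[2] + 1/2·h[3]
Solving the 3×3 linear system over states ≠ 1 gives exactly h = [200/41, 0, 234/41, 260/41] (h[1] = 0 is the target).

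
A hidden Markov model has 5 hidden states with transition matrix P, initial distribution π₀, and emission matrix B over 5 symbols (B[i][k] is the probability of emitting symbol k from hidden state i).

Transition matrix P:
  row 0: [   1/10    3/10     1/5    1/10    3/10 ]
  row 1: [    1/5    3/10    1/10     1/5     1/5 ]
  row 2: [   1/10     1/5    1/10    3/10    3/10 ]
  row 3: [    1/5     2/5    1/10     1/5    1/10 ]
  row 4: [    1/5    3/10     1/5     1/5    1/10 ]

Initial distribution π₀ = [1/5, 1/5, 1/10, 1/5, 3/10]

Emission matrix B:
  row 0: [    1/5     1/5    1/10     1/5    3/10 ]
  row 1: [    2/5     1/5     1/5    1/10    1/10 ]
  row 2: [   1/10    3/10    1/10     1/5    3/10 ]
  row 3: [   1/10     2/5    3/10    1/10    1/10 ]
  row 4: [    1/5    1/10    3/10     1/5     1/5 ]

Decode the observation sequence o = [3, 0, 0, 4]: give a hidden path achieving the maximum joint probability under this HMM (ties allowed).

path = [4, 1, 1, 0]

t=0: δ = [4.000e-02, 2.000e-02, 2.000e-02, 2.000e-02, 6.000e-02]  (obs o_0=3)
t=1: δ = [2.400e-03, 7.200e-03, 1.200e-03, 1.200e-03, 2.400e-03]  ψ = [4, 4, 4, 4, 0]  (obs o_1=0)
t=2: δ = [2.880e-04, 8.640e-04, 7.200e-05, 1.440e-04, 2.880e-04]  ψ = [1, 1, 1, 1, 1]  (obs o_2=0)
t=3: δ = [5.184e-05, 2.592e-05, 2.592e-05, 1.728e-05, 3.456e-05]  ψ = [1, 1, 1, 1, 1]  (obs o_3=4)
backtrack: best end state = 0; path = [4, 1, 1, 0]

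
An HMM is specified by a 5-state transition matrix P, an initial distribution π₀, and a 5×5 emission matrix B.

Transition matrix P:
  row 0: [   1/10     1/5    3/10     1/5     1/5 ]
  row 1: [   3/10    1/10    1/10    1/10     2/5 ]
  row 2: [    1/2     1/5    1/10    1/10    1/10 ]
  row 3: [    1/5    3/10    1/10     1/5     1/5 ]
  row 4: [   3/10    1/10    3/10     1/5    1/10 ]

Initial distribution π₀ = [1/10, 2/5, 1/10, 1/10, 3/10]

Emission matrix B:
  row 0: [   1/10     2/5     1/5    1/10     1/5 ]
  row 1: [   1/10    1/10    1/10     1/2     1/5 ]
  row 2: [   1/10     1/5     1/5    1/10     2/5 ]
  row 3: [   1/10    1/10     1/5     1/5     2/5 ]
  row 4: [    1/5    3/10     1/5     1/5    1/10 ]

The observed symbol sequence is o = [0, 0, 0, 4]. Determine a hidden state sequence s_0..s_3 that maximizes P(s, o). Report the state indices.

t=0: δ = [1.000e-02, 4.000e-02, 1.000e-02, 1.000e-02, 6.000e-02]  (obs o_0=0)
t=1: δ = [1.800e-03, 6.000e-04, 1.800e-03, 1.200e-03, 3.200e-03]  ψ = [4, 4, 4, 4, 1]  (obs o_1=0)
t=2: δ = [9.600e-05, 3.600e-05, 9.600e-05, 6.400e-05, 7.200e-05]  ψ = [4, 0, 4, 4, 0]  (obs o_2=0)
t=3: δ = [9.600e-06, 3.840e-06, 1.152e-05, 7.680e-06, 1.920e-06]  ψ = [2, 0, 0, 0, 0]  (obs o_3=4)
backtrack: best end state = 2; path = [1, 4, 0, 2]

path = [1, 4, 0, 2]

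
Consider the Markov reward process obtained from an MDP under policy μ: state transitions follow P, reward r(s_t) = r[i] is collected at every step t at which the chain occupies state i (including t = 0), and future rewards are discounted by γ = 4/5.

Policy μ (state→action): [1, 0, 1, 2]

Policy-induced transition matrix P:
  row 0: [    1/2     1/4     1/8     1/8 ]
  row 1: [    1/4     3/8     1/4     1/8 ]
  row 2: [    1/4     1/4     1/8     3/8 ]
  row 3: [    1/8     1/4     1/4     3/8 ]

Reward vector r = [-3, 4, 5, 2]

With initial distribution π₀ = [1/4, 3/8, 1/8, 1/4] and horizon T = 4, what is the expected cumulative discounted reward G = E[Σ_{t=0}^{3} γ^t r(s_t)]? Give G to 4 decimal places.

t=0: π = [0.2500, 0.3750, 0.1250, 0.2500], E[r] = 1.8750, γ^t·E[r] = 1.875000, running G = 1.875000
t=1: π = [0.2813, 0.2969, 0.2031, 0.2188], E[r] = 1.7969, γ^t·E[r] = 1.437500, running G = 3.312500
t=2: π = [0.2930, 0.2871, 0.1895, 0.2305], E[r] = 1.6777, γ^t·E[r] = 1.073750, running G = 4.386250
t=3: π = [0.2944, 0.2859, 0.1897, 0.2300], E[r] = 1.6687, γ^t·E[r] = 0.854375, running G = 5.240625

G = 5.2406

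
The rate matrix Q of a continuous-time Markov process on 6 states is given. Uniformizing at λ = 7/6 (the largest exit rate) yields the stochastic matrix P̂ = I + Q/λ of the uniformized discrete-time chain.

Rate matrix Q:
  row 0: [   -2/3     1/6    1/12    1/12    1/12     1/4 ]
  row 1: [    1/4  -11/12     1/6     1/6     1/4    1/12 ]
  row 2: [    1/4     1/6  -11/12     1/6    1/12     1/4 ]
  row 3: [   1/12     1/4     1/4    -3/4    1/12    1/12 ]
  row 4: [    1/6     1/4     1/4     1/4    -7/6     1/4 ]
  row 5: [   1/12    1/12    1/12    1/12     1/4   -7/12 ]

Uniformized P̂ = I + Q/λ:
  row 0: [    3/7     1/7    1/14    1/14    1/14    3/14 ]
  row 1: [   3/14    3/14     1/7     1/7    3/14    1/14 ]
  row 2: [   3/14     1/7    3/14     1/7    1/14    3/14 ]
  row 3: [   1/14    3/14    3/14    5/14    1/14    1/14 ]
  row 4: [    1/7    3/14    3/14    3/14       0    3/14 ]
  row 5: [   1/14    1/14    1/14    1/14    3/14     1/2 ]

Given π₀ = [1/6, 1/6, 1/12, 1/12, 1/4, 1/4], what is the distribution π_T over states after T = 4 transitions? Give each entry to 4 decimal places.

t=0: π = [0.1667, 0.1667, 0.0833, 0.0833, 0.2500, 0.2500]
t=1: π = [0.1845, 0.1607, 0.1429, 0.1488, 0.1131, 0.2500]
t=2: π = [0.1888, 0.1552, 0.1407, 0.1518, 0.1220, 0.2415]
t=3: π = [0.1898, 0.1563, 0.1417, 0.1534, 0.1194, 0.2394]
t=4: π = [0.1903, 0.1564, 0.1418, 0.1536, 0.1194, 0.2385]

π = [0.1903, 0.1564, 0.1418, 0.1536, 0.1194, 0.2385]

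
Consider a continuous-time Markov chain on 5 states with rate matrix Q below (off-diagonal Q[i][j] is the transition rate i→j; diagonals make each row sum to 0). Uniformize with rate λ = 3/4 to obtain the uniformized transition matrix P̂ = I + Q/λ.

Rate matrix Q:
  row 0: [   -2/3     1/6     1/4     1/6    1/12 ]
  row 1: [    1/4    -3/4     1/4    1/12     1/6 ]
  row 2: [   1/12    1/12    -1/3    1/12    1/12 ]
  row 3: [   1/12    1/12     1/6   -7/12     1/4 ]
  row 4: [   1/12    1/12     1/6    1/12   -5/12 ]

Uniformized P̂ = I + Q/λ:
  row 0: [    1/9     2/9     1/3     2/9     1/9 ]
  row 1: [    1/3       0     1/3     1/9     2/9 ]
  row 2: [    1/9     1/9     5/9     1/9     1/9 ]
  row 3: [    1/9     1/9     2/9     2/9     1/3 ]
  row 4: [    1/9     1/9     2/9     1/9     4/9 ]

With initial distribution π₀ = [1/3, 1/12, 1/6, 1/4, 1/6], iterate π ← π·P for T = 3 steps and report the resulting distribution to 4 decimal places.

π = [0.1356, 0.1147, 0.3703, 0.1430, 0.2365]

t=0: π = [0.3333, 0.0833, 0.1667, 0.2500, 0.1667]
t=1: π = [0.1296, 0.1389, 0.3241, 0.1759, 0.2315]
t=2: π = [0.1420, 0.1101, 0.3601, 0.1451, 0.2428]
t=3: π = [0.1356, 0.1147, 0.3703, 0.1430, 0.2365]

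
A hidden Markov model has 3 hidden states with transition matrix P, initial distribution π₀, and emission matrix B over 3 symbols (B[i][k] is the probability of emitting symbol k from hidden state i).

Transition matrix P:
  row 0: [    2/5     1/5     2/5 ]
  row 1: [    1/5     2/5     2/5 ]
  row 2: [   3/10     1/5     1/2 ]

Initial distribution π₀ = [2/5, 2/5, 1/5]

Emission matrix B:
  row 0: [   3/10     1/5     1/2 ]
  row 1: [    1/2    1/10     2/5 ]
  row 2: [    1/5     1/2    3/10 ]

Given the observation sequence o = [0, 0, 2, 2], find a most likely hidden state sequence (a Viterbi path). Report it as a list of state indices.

t=0: δ = [1.200e-01, 2.000e-01, 4.000e-02]  (obs o_0=0)
t=1: δ = [1.440e-02, 4.000e-02, 1.600e-02]  ψ = [0, 1, 1]  (obs o_1=0)
t=2: δ = [4.000e-03, 6.400e-03, 4.800e-03]  ψ = [1, 1, 1]  (obs o_2=2)
t=3: δ = [8.000e-04, 1.024e-03, 7.680e-04]  ψ = [0, 1, 1]  (obs o_3=2)
backtrack: best end state = 1; path = [1, 1, 1, 1]

path = [1, 1, 1, 1]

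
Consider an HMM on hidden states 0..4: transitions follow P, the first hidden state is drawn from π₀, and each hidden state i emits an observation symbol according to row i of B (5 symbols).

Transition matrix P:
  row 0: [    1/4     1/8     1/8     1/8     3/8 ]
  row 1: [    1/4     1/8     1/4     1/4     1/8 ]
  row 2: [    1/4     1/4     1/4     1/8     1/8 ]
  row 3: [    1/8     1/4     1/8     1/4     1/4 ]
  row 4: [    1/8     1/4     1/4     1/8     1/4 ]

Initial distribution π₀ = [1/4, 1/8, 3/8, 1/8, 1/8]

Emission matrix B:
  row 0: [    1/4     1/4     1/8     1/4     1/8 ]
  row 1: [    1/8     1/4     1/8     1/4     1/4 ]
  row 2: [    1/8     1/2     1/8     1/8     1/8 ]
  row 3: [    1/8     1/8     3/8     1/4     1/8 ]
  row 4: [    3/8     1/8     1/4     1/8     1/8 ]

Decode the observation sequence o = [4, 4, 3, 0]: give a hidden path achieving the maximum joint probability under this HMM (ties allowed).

t=0: δ = [3.125e-02, 3.125e-02, 4.688e-02, 1.562e-02, 1.562e-02]  (obs o_0=4)
t=1: δ = [1.465e-03, 2.930e-03, 1.465e-03, 9.766e-04, 1.465e-03]  ψ = [2, 2, 2, 1, 0]  (obs o_1=4)
t=2: δ = [1.831e-04, 9.155e-05, 9.155e-05, 1.831e-04, 6.866e-05]  ψ = [1, 1, 1, 1, 0]  (obs o_2=3)
t=3: δ = [1.144e-05, 5.722e-06, 2.861e-06, 5.722e-06, 2.575e-05]  ψ = [0, 3, 0, 3, 0]  (obs o_3=0)
backtrack: best end state = 4; path = [2, 1, 0, 4]

path = [2, 1, 0, 4]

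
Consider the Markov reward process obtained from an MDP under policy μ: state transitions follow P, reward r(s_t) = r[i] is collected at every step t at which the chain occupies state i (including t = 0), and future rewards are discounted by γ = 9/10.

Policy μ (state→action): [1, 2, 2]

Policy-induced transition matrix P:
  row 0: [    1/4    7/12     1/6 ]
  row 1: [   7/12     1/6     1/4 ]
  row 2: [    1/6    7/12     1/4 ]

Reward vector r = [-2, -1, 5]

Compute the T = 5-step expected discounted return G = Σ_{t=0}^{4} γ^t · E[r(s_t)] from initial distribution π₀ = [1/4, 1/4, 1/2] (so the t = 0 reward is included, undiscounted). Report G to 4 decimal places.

t=0: π = [0.2500, 0.2500, 0.5000], E[r] = 1.7500, γ^t·E[r] = 1.750000, running G = 1.750000
t=1: π = [0.2917, 0.4792, 0.2292], E[r] = 0.0833, γ^t·E[r] = 0.075000, running G = 1.825000
t=2: π = [0.3906, 0.3837, 0.2257], E[r] = -0.0365, γ^t·E[r] = -0.029531, running G = 1.795469
t=3: π = [0.3591, 0.4235, 0.2174], E[r] = -0.0544, γ^t·E[r] = -0.039656, running G = 1.755813
t=4: π = [0.3730, 0.4069, 0.2201], E[r] = -0.0526, γ^t·E[r] = -0.034496, running G = 1.721316

G = 1.7213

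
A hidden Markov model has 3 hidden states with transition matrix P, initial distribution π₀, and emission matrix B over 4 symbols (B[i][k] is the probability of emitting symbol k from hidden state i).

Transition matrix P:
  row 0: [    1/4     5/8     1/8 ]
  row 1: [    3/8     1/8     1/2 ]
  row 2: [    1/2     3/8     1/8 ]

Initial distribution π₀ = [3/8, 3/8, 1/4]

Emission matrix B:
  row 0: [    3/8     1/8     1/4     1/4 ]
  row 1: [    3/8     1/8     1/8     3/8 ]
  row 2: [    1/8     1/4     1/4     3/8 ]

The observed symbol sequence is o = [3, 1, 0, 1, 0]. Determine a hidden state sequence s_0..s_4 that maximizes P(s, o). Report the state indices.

path = [1, 2, 1, 2, 0]

t=0: δ = [9.375e-02, 1.406e-01, 9.375e-02]  (obs o_0=3)
t=1: δ = [6.592e-03, 7.324e-03, 1.758e-02]  ψ = [1, 0, 1]  (obs o_1=1)
t=2: δ = [3.296e-03, 2.472e-03, 4.578e-04]  ψ = [2, 2, 1]  (obs o_2=0)
t=3: δ = [1.159e-04, 2.575e-04, 3.090e-04]  ψ = [1, 0, 1]  (obs o_3=1)
t=4: δ = [5.794e-05, 4.345e-05, 1.609e-05]  ψ = [2, 2, 1]  (obs o_4=0)
backtrack: best end state = 0; path = [1, 2, 1, 2, 0]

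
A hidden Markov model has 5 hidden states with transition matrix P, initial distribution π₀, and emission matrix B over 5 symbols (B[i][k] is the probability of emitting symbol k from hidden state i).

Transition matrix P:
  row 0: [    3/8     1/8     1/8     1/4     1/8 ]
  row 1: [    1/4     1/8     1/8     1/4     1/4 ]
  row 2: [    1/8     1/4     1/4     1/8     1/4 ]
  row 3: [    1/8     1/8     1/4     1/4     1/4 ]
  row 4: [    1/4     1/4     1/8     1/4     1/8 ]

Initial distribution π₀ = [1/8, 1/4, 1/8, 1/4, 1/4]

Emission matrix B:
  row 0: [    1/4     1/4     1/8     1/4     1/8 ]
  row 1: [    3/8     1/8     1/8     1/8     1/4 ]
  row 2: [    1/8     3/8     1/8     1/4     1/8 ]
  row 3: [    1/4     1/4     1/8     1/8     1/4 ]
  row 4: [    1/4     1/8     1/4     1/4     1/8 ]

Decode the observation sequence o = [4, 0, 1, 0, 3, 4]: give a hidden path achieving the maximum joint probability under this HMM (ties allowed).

path = [1, 0, 0, 0, 0, 3]

t=0: δ = [1.562e-02, 6.250e-02, 1.562e-02, 6.250e-02, 3.125e-02]  (obs o_0=4)
t=1: δ = [3.906e-03, 2.930e-03, 1.953e-03, 3.906e-03, 3.906e-03]  ψ = [1, 1, 3, 1, 1]  (obs o_1=0)
t=2: δ = [3.662e-04, 1.221e-04, 3.662e-04, 2.441e-04, 1.221e-04]  ψ = [0, 4, 3, 0, 3]  (obs o_2=1)
t=3: δ = [3.433e-05, 3.433e-05, 1.144e-05, 2.289e-05, 2.289e-05]  ψ = [0, 2, 2, 0, 2]  (obs o_3=0)
t=4: δ = [3.219e-06, 7.153e-07, 1.431e-06, 1.073e-06, 2.146e-06]  ψ = [0, 4, 3, 0, 1]  (obs o_4=3)
t=5: δ = [1.509e-07, 1.341e-07, 5.029e-08, 2.012e-07, 5.029e-08]  ψ = [0, 4, 0, 0, 0]  (obs o_5=4)
backtrack: best end state = 3; path = [1, 0, 0, 0, 0, 3]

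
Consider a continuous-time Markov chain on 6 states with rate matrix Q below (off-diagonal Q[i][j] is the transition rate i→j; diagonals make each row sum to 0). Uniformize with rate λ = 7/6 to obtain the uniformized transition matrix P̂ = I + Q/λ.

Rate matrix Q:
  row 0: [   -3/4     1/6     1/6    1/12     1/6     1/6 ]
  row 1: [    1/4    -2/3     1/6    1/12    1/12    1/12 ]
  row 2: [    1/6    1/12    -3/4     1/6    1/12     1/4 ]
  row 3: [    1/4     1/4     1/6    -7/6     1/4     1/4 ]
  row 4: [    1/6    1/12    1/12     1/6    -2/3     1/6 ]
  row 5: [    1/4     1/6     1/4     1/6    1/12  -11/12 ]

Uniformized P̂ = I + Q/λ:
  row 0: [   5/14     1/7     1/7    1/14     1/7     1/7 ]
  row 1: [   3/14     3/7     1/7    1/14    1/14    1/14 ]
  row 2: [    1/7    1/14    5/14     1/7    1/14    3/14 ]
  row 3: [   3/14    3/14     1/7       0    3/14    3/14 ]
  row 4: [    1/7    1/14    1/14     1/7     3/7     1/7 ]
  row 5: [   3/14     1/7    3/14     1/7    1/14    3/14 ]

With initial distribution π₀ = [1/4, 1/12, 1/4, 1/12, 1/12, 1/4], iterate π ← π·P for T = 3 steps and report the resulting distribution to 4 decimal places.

t=0: π = [0.2500, 0.0833, 0.2500, 0.0833, 0.0833, 0.2500]
t=1: π = [0.2262, 0.1488, 0.2083, 0.1071, 0.1310, 0.1786]
t=2: π = [0.2224, 0.1688, 0.1909, 0.1008, 0.1497, 0.1675]
t=3: π = [0.2217, 0.1740, 0.1850, 0.1005, 0.1552, 0.1636]

π = [0.2217, 0.1740, 0.1850, 0.1005, 0.1552, 0.1636]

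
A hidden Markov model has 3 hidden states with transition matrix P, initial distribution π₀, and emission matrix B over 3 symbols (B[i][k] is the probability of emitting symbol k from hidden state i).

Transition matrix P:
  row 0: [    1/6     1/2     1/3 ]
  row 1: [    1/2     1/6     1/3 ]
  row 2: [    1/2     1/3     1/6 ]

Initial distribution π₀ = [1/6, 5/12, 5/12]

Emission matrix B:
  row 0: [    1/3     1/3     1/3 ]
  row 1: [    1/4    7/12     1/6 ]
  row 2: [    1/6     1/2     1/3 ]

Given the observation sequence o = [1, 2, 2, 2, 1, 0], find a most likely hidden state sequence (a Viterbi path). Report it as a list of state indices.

t=0: δ = [5.556e-02, 2.431e-01, 2.083e-01]  (obs o_0=1)
t=1: δ = [4.051e-02, 1.157e-02, 2.701e-02]  ψ = [1, 2, 1]  (obs o_1=2)
t=2: δ = [4.501e-03, 3.376e-03, 4.501e-03]  ψ = [2, 0, 0]  (obs o_2=2)
t=3: δ = [7.502e-04, 3.751e-04, 5.001e-04]  ψ = [2, 0, 0]  (obs o_3=2)
t=4: δ = [8.335e-05, 2.188e-04, 1.250e-04]  ψ = [2, 0, 0]  (obs o_4=1)
t=5: δ = [3.647e-05, 1.042e-05, 1.216e-05]  ψ = [1, 0, 1]  (obs o_5=0)
backtrack: best end state = 0; path = [1, 0, 2, 0, 1, 0]

path = [1, 0, 2, 0, 1, 0]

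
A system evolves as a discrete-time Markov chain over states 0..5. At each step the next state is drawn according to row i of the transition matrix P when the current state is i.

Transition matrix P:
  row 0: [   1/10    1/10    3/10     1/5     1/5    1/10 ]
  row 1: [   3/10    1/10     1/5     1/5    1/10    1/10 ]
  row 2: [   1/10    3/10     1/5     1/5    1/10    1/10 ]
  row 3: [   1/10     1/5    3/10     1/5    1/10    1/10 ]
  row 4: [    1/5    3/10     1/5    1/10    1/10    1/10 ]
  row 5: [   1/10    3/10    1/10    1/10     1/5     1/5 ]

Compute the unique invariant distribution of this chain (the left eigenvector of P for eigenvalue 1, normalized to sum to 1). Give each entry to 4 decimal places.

π = [0.1546, 0.2096, 0.2220, 0.1762, 0.1266, 0.1111]

Balance equations π_j = Σ_i π_i·P[i][j]:
  π_0 = 1/10·π_0 + 3/10·π_1 + 1/10·π_2 + 1/10·π_3 + 1/5·π_4 + 1/10·π_5
  π_1 = 1/10·π_0 + 1/10·π_1 + 3/10·π_2 + 1/5·π_3 + 3/10·π_4 + 3/10·π_5
  π_2 = 3/10·π_0 + 1/5·π_1 + 1/5·π_2 + 3/10·π_3 + 1/5·π_4 + 1/10·π_5
  π_3 = 1/5·π_0 + 1/5·π_1 + 1/5·π_2 + 1/5·π_3 + 1/10·π_4 + 1/10·π_5
  π_4 = 1/5·π_0 + 1/10·π_1 + 1/10·π_2 + 1/10·π_3 + 1/10·π_4 + 1/5·π_5
  normalize: π_0 + π_1 + π_2 + π_3 + π_4 + π_5 = 1
Solving the linear system gives exactly π = [1220/7893, 1654/7893, 584/2631, 1391/7893, 111/877, 1/9].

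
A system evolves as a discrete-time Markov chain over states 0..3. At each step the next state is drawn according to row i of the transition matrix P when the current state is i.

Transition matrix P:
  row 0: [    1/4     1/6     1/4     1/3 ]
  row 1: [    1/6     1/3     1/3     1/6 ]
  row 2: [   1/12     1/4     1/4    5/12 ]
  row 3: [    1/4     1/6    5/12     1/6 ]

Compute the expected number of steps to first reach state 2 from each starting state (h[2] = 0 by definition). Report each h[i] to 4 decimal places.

h = [3.2308, 3.0000, 0.0000, 2.7692]

First-step conditioning: h[2] = 0; for i ≠ 2, h[i] = 1 + Σ_k P[i][k]·h[k].
  h[0] = 1 + 1/4·h[0] + 1/6·h[1] + 1/3·h[3]
  h[1] = 1 + 1/6·h[0] + 1/3·h[1] + 1/6·h[3]
  h[3] = 1 + 1/4·h[0] + 1/6·h[1] + 1/6·h[3]
Solving the 3×3 linear system over states ≠ 2 gives exactly h = [42/13, 3, 0, 36/13] (h[2] = 0 is the target).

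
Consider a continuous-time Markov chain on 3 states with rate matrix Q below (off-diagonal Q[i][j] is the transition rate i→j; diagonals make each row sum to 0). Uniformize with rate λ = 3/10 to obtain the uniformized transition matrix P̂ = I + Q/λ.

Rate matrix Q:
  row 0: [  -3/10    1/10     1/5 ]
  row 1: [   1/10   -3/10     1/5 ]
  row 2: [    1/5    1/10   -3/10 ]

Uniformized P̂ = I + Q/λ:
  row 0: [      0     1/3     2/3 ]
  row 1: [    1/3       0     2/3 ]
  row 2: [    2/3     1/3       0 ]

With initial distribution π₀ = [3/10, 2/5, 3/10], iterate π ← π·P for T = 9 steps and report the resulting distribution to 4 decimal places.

t=0: π = [0.3000, 0.4000, 0.3000]
t=1: π = [0.3333, 0.2000, 0.4667]
t=2: π = [0.3778, 0.2667, 0.3556]
t=3: π = [0.3259, 0.2444, 0.4296]
t=4: π = [0.3679, 0.2519, 0.3802]
t=5: π = [0.3374, 0.2494, 0.4132]
t=6: π = [0.3586, 0.2502, 0.3912]
t=7: π = [0.3442, 0.2499, 0.4059]
t=8: π = [0.3539, 0.2500, 0.3961]
t=9: π = [0.3474, 0.2500, 0.4026]

π = [0.3474, 0.2500, 0.4026]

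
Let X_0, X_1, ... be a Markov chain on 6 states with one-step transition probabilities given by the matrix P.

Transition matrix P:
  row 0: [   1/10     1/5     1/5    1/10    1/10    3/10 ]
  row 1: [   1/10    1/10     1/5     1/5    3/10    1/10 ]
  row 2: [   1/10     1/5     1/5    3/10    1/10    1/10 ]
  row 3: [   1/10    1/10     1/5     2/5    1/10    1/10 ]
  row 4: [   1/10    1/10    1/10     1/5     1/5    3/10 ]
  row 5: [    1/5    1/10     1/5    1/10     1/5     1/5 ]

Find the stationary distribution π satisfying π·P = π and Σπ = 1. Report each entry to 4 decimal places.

Balance equations π_j = Σ_i π_i·P[i][j]:
  π_0 = 1/10·π_0 + 1/10·π_1 + 1/10·π_2 + 1/10·π_3 + 1/10·π_4 + 1/5·π_5
  π_1 = 1/5·π_0 + 1/10·π_1 + 1/5·π_2 + 1/10·π_3 + 1/10·π_4 + 1/10·π_5
  π_2 = 1/5·π_0 + 1/5·π_1 + 1/5·π_2 + 1/5·π_3 + 1/10·π_4 + 1/5·π_5
  π_3 = 1/10·π_0 + 1/5·π_1 + 3/10·π_2 + 2/5·π_3 + 1/5·π_4 + 1/10·π_5
  π_4 = 1/10·π_0 + 3/10·π_1 + 1/10·π_2 + 1/10·π_3 + 1/5·π_4 + 1/5·π_5
  normalize: π_0 + π_1 + π_2 + π_3 + π_4 + π_5 = 1
Solving the linear system gives exactly π = [2267/19334, 1258/9667, 3559/19334, 327/1381, 1539/9667, 1668/9667].

π = [0.1173, 0.1301, 0.1841, 0.2368, 0.1592, 0.1725]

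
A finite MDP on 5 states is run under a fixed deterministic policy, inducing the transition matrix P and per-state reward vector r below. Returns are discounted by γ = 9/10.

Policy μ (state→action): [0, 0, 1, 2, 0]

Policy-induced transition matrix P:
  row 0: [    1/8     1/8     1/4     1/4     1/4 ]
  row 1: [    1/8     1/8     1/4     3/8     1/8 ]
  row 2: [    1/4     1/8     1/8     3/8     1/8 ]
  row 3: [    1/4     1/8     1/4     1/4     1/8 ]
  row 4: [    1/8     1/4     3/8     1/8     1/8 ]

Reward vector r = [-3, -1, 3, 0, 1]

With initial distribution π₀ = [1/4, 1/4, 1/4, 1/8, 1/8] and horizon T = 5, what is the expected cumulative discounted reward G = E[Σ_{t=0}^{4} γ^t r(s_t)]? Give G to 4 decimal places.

G = 0.3883

t=0: π = [0.2500, 0.2500, 0.2500, 0.1250, 0.1250], E[r] = -0.1250, γ^t·E[r] = -0.125000, running G = -0.125000
t=1: π = [0.1719, 0.1406, 0.2344, 0.2969, 0.1563], E[r] = 0.2031, γ^t·E[r] = 0.182813, running G = 0.057813
t=2: π = [0.1914, 0.1445, 0.2402, 0.2773, 0.1465], E[r] = 0.1484, γ^t·E[r] = 0.120234, running G = 0.178047
t=3: π = [0.1897, 0.1433, 0.2383, 0.2798, 0.1489], E[r] = 0.1514, γ^t·E[r] = 0.110347, running G = 0.288394
t=4: π = [0.1898, 0.1436, 0.2388, 0.2791, 0.1487], E[r] = 0.1523, γ^t·E[r] = 0.099933, running G = 0.388326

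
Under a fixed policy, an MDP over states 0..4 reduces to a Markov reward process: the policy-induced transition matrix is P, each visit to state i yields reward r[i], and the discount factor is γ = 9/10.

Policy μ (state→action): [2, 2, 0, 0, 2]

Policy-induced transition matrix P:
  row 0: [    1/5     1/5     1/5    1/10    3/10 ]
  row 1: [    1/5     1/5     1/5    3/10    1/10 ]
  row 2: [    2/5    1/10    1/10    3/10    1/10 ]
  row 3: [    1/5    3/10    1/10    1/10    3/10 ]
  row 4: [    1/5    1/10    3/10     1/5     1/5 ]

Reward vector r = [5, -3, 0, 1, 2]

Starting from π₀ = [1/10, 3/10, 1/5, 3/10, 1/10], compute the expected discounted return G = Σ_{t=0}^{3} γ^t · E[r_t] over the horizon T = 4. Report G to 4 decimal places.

t=0: π = [0.1000, 0.3000, 0.2000, 0.3000, 0.1000], E[r] = 0.1000, γ^t·E[r] = 0.100000, running G = 0.100000
t=1: π = [0.2400, 0.2000, 0.1600, 0.2100, 0.1900], E[r] = 1.1900, γ^t·E[r] = 1.071000, running G = 1.171000
t=2: π = [0.2320, 0.1860, 0.1820, 0.1910, 0.2090], E[r] = 1.2110, γ^t·E[r] = 0.980910, running G = 2.151910
t=3: π = [0.2364, 0.1800, 0.1836, 0.1945, 0.2055], E[r] = 1.2475, γ^t·E[r] = 0.909428, running G = 3.061338

G = 3.0613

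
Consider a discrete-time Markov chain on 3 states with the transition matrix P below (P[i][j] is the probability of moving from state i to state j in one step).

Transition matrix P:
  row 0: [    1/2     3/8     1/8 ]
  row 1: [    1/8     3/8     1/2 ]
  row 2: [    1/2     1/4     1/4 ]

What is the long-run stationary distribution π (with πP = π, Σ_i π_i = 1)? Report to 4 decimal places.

Balance equations π_j = Σ_i π_i·P[i][j]:
  π_0 = 1/2·π_0 + 1/8·π_1 + 1/2·π_2
  π_1 = 3/8·π_0 + 3/8·π_1 + 1/4·π_2
  normalize: π_0 + π_1 + π_2 = 1
Solving the linear system gives exactly π = [22/59, 20/59, 17/59].

π = [0.3729, 0.3390, 0.2881]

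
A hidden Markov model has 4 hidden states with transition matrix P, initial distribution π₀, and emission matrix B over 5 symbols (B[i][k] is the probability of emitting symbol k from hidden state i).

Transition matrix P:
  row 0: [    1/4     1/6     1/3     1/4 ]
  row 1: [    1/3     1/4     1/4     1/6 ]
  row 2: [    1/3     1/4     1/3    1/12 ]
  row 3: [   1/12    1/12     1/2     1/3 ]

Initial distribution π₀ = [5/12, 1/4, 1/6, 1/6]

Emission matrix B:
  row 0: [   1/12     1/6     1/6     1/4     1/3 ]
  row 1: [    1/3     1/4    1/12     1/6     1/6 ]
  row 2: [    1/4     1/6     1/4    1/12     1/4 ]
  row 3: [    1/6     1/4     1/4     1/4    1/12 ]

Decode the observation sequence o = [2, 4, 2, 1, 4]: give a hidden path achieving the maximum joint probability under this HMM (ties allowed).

t=0: δ = [6.944e-02, 2.083e-02, 4.167e-02, 4.167e-02]  (obs o_0=2)
t=1: δ = [5.787e-03, 1.929e-03, 5.787e-03, 1.447e-03]  ψ = [0, 0, 0, 0]  (obs o_1=4)
t=2: δ = [3.215e-04, 1.206e-04, 4.823e-04, 3.617e-04]  ψ = [2, 2, 0, 0]  (obs o_2=2)
t=3: δ = [2.679e-05, 3.014e-05, 3.014e-05, 3.014e-05]  ψ = [2, 2, 3, 3]  (obs o_3=1)
t=4: δ = [3.349e-06, 1.256e-06, 3.768e-06, 8.372e-07]  ψ = [1, 1, 3, 3]  (obs o_4=4)
backtrack: best end state = 2; path = [0, 0, 3, 3, 2]

path = [0, 0, 3, 3, 2]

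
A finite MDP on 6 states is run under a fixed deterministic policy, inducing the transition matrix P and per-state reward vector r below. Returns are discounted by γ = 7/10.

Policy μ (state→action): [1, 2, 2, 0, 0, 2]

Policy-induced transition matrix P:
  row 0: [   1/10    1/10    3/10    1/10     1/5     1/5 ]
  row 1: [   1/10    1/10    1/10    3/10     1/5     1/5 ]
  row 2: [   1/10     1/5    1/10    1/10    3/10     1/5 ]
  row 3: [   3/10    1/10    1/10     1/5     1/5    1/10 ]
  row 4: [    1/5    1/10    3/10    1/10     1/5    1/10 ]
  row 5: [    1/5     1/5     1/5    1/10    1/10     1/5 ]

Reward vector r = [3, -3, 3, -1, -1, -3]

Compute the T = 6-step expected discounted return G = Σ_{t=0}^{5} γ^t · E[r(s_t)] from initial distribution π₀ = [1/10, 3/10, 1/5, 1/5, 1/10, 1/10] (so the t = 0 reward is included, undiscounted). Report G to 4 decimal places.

t=0: π = [0.1000, 0.3000, 0.2000, 0.2000, 0.1000, 0.1000], E[r] = -0.6000, γ^t·E[r] = -0.600000, running G = -0.600000
t=1: π = [0.1600, 0.1300, 0.1500, 0.1800, 0.2100, 0.1700], E[r] = -0.3600, γ^t·E[r] = -0.252000, running G = -0.852000
t=2: π = [0.1740, 0.1320, 0.1910, 0.1440, 0.1980, 0.1610], E[r] = -0.1260, γ^t·E[r] = -0.061740, running G = -0.913740
t=3: π = [0.1647, 0.1352, 0.1905, 0.1408, 0.2030, 0.1658], E[r] = -0.1812, γ^t·E[r] = -0.062152, running G = -0.975892
t=4: π = [0.1650, 0.1356, 0.1901, 0.1411, 0.2025, 0.1656], E[r] = -0.1819, γ^t·E[r] = -0.043665, running G = -1.019556
t=5: π = [0.1650, 0.1356, 0.1901, 0.1412, 0.2025, 0.1656], E[r] = -0.1820, γ^t·E[r] = -0.030596, running G = -1.050152

G = -1.0502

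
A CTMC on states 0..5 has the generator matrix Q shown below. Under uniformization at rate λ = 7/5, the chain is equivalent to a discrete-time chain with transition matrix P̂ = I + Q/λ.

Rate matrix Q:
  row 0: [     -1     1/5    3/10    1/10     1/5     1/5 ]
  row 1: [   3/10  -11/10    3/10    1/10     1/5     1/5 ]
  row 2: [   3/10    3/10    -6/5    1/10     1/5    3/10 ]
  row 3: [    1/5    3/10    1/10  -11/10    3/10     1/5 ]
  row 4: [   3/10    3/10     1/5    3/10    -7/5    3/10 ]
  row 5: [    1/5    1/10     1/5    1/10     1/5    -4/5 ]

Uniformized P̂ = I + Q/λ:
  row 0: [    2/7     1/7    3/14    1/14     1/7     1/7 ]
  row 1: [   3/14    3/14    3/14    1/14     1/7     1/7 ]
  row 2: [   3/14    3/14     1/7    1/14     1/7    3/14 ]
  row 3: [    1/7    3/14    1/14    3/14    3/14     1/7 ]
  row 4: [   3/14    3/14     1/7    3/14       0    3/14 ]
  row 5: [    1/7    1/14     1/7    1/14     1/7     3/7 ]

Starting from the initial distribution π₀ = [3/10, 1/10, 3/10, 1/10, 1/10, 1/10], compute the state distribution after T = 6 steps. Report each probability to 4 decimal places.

π = [0.2050, 0.1669, 0.1619, 0.1053, 0.1316, 0.2293]

t=0: π = [0.3000, 0.1000, 0.3000, 0.1000, 0.1000, 0.1000]
t=1: π = [0.2214, 0.1786, 0.1643, 0.1000, 0.1357, 0.2000]
t=2: π = [0.2087, 0.1699, 0.1643, 0.1051, 0.1306, 0.2214]
t=3: π = [0.2059, 0.1677, 0.1624, 0.1051, 0.1317, 0.2272]
t=4: π = [0.2053, 0.1671, 0.1620, 0.1053, 0.1315, 0.2288]
t=5: π = [0.2051, 0.1669, 0.1619, 0.1053, 0.1316, 0.2292]
t=6: π = [0.2050, 0.1669, 0.1619, 0.1053, 0.1316, 0.2293]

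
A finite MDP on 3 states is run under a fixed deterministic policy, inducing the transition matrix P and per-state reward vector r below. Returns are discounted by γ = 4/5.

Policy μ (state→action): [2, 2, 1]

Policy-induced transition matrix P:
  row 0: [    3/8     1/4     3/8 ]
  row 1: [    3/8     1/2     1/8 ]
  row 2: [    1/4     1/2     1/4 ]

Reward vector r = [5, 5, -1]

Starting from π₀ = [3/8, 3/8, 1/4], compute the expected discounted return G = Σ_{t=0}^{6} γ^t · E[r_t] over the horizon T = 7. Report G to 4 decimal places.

t=0: π = [0.3750, 0.3750, 0.2500], E[r] = 3.5000, γ^t·E[r] = 3.500000, running G = 3.500000
t=1: π = [0.3438, 0.4063, 0.2500], E[r] = 3.5000, γ^t·E[r] = 2.800000, running G = 6.300000
t=2: π = [0.3438, 0.4141, 0.2422], E[r] = 3.5469, γ^t·E[r] = 2.270000, running G = 8.570000
t=3: π = [0.3447, 0.4141, 0.2412], E[r] = 3.5527, γ^t·E[r] = 1.819000, running G = 10.389000
t=4: π = [0.3448, 0.4138, 0.2413], E[r] = 3.5520, γ^t·E[r] = 1.454900, running G = 11.843900
t=5: π = [0.3448, 0.4138, 0.2414], E[r] = 3.5517, γ^t·E[r] = 1.163830, running G = 13.007730
t=6: π = [0.3448, 0.4138, 0.2414], E[r] = 3.5517, γ^t·E[r] = 0.931061, running G = 13.938791

G = 13.9388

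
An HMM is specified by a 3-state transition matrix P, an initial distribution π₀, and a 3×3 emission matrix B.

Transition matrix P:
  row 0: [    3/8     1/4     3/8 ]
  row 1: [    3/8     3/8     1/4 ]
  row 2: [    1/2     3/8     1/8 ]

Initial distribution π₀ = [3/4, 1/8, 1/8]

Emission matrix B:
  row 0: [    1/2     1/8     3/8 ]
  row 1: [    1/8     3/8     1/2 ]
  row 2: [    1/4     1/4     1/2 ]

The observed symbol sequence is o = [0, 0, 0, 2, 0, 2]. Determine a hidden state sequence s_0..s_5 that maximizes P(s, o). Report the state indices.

path = [0, 0, 0, 2, 0, 2]

t=0: δ = [3.750e-01, 1.562e-02, 3.125e-02]  (obs o_0=0)
t=1: δ = [7.031e-02, 1.172e-02, 3.516e-02]  ψ = [0, 0, 0]  (obs o_1=0)
t=2: δ = [1.318e-02, 2.197e-03, 6.592e-03]  ψ = [0, 0, 0]  (obs o_2=0)
t=3: δ = [1.854e-03, 1.648e-03, 2.472e-03]  ψ = [0, 0, 0]  (obs o_3=2)
t=4: δ = [6.180e-04, 1.159e-04, 1.738e-04]  ψ = [2, 2, 0]  (obs o_4=0)
t=5: δ = [8.690e-05, 7.725e-05, 1.159e-04]  ψ = [0, 0, 0]  (obs o_5=2)
backtrack: best end state = 2; path = [0, 0, 0, 2, 0, 2]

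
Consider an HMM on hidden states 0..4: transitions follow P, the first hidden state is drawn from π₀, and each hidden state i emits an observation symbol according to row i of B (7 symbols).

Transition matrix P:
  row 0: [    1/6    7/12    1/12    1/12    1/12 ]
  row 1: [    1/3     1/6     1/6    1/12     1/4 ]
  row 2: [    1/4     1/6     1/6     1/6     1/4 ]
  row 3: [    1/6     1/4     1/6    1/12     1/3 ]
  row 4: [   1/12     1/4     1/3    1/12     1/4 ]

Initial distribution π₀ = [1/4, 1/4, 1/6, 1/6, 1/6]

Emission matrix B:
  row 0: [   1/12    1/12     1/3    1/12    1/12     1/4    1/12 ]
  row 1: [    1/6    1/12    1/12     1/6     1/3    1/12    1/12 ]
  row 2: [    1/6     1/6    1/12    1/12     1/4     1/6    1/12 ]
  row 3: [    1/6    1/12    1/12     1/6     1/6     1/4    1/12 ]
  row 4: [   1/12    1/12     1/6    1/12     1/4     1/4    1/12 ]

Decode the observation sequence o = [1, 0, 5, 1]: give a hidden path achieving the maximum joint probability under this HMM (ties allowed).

t=0: δ = [2.083e-02, 2.083e-02, 2.778e-02, 1.389e-02, 1.389e-02]  (obs o_0=1)
t=1: δ = [5.787e-04, 2.025e-03, 7.716e-04, 7.716e-04, 5.787e-04]  ψ = [1, 0, 2, 2, 2]  (obs o_1=0)
t=2: δ = [1.688e-04, 2.813e-05, 5.626e-05, 4.220e-05, 1.266e-04]  ψ = [1, 0, 1, 1, 1]  (obs o_2=5)
t=3: δ = [2.344e-06, 8.205e-06, 7.033e-06, 1.172e-06, 2.637e-06]  ψ = [0, 0, 4, 0, 4]  (obs o_3=1)
backtrack: best end state = 1; path = [0, 1, 0, 1]

path = [0, 1, 0, 1]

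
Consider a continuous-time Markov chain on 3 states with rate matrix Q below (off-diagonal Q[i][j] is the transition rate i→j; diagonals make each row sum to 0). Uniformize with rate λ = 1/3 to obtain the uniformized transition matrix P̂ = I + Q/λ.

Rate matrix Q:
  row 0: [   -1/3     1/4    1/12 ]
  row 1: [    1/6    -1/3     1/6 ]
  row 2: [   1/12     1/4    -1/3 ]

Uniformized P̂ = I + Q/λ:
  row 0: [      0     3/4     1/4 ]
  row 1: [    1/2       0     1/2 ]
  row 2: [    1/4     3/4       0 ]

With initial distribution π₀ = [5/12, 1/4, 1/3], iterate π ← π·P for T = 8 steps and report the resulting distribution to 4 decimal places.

t=0: π = [0.4167, 0.2500, 0.3333]
t=1: π = [0.2083, 0.5625, 0.2292]
t=2: π = [0.3385, 0.3281, 0.3333]
t=3: π = [0.2474, 0.5039, 0.2487]
t=4: π = [0.3141, 0.3721, 0.3138]
t=5: π = [0.2645, 0.4709, 0.2646]
t=6: π = [0.3016, 0.3968, 0.3016]
t=7: π = [0.2738, 0.4524, 0.2738]
t=8: π = [0.2947, 0.4107, 0.2947]

π = [0.2947, 0.4107, 0.2947]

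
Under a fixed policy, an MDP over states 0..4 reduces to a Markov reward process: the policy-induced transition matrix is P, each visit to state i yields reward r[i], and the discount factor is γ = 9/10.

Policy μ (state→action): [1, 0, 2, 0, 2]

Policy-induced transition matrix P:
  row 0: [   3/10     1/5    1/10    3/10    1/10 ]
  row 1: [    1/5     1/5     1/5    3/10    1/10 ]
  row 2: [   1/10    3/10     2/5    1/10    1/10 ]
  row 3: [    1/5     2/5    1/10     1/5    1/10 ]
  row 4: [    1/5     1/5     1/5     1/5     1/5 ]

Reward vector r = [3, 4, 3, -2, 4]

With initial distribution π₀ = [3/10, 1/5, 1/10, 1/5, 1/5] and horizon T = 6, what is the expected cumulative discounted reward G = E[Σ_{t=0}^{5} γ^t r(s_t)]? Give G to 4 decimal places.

G = 10.5792

t=0: π = [0.3000, 0.2000, 0.1000, 0.2000, 0.2000], E[r] = 2.4000, γ^t·E[r] = 2.400000, running G = 2.400000
t=1: π = [0.2200, 0.2500, 0.1700, 0.2400, 0.1200], E[r] = 2.1700, γ^t·E[r] = 1.953000, running G = 4.353000
t=2: π = [0.2050, 0.2650, 0.1880, 0.2300, 0.1120], E[r] = 2.2270, γ^t·E[r] = 1.803870, running G = 6.156870
t=3: π = [0.2017, 0.2648, 0.1941, 0.2282, 0.1112], E[r] = 2.2350, γ^t·E[r] = 1.629315, running G = 7.786185
t=4: π = [0.2008, 0.2651, 0.1958, 0.2272, 0.1111], E[r] = 2.2400, γ^t·E[r] = 1.469644, running G = 9.255829
t=5: π = [0.2005, 0.2650, 0.1964, 0.2270, 0.1111], E[r] = 2.2412, γ^t·E[r] = 1.323378, running G = 10.579208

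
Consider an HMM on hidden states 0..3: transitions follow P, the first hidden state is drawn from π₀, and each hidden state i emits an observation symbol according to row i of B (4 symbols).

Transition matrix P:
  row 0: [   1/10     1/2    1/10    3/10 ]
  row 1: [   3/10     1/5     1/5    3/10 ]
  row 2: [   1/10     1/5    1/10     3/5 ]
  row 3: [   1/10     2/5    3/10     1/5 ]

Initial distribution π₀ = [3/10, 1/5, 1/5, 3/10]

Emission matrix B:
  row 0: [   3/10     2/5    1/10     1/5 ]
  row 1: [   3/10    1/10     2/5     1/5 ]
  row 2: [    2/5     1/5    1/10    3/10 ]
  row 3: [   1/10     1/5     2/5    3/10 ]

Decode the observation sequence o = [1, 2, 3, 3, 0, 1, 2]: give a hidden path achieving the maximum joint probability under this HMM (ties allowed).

path = [0, 1, 2, 3, 1, 0, 1]

t=0: δ = [1.200e-01, 2.000e-02, 4.000e-02, 6.000e-02]  (obs o_0=1)
t=1: δ = [1.200e-03, 2.400e-02, 1.800e-03, 1.440e-02]  ψ = [0, 0, 3, 0]  (obs o_1=2)
t=2: δ = [1.440e-03, 1.152e-03, 1.440e-03, 2.160e-03]  ψ = [1, 3, 1, 1]  (obs o_2=3)
t=3: δ = [6.912e-05, 1.728e-04, 1.944e-04, 2.592e-04]  ψ = [1, 3, 3, 2]  (obs o_3=3)
t=4: δ = [1.555e-05, 3.110e-05, 3.110e-05, 1.166e-05]  ψ = [1, 3, 3, 2]  (obs o_4=0)
t=5: δ = [3.732e-06, 7.776e-07, 1.244e-06, 3.732e-06]  ψ = [1, 0, 1, 2]  (obs o_5=1)
t=6: δ = [3.732e-08, 7.465e-07, 1.120e-07, 4.479e-07]  ψ = [0, 0, 3, 0]  (obs o_6=2)
backtrack: best end state = 1; path = [0, 1, 2, 3, 1, 0, 1]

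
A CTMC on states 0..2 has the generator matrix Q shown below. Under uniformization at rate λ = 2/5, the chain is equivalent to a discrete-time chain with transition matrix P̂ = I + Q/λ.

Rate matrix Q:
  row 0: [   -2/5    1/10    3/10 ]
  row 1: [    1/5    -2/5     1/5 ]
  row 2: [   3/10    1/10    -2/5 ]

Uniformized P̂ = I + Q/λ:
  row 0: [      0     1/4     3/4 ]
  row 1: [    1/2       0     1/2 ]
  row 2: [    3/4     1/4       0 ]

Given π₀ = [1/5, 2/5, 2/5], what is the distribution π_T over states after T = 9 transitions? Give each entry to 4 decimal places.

t=0: π = [0.2000, 0.4000, 0.4000]
t=1: π = [0.5000, 0.1500, 0.3500]
t=2: π = [0.3375, 0.2125, 0.4500]
t=3: π = [0.4438, 0.1969, 0.3594]
t=4: π = [0.3680, 0.2008, 0.4313]
t=5: π = [0.4238, 0.1998, 0.3764]
t=6: π = [0.3822, 0.2000, 0.4178]
t=7: π = [0.4134, 0.2000, 0.3867]
t=8: π = [0.3900, 0.2000, 0.4100]
t=9: π = [0.4075, 0.2000, 0.3925]

π = [0.4075, 0.2000, 0.3925]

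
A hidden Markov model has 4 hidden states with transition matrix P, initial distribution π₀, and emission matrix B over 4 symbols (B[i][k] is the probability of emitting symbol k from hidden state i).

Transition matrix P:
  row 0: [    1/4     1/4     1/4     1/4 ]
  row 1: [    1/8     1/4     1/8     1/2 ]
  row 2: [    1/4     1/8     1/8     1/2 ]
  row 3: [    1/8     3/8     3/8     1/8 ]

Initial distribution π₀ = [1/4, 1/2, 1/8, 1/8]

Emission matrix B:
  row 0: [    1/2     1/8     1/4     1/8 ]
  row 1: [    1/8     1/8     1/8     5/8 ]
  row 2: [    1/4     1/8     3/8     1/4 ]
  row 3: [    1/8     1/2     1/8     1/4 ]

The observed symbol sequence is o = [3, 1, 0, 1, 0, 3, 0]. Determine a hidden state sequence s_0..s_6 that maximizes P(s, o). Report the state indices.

t=0: δ = [3.125e-02, 3.125e-01, 3.125e-02, 3.125e-02]  (obs o_0=3)
t=1: δ = [4.883e-03, 9.766e-03, 4.883e-03, 7.812e-02]  ψ = [1, 1, 1, 1]  (obs o_1=1)
t=2: δ = [4.883e-03, 3.662e-03, 7.324e-03, 1.221e-03]  ψ = [3, 3, 3, 3]  (obs o_2=0)
t=3: δ = [2.289e-04, 1.526e-04, 1.526e-04, 1.831e-03]  ψ = [2, 0, 0, 2]  (obs o_3=1)
t=4: δ = [1.144e-04, 8.583e-05, 1.717e-04, 2.861e-05]  ψ = [3, 3, 3, 3]  (obs o_4=0)
t=5: δ = [5.364e-06, 1.788e-05, 7.153e-06, 2.146e-05]  ψ = [2, 0, 0, 2]  (obs o_5=3)
t=6: δ = [1.341e-06, 1.006e-06, 2.012e-06, 1.118e-06]  ψ = [3, 3, 3, 1]  (obs o_6=0)
backtrack: best end state = 2; path = [1, 3, 2, 3, 2, 3, 2]

path = [1, 3, 2, 3, 2, 3, 2]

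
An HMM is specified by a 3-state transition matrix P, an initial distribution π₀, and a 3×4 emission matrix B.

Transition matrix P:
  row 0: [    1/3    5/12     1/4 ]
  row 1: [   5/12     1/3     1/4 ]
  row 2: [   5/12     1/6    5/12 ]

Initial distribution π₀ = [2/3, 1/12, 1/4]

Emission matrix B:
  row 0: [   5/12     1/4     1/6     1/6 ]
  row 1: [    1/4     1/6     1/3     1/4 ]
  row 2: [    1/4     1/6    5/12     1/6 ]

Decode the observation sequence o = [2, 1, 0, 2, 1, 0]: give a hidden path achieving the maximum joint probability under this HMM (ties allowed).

path = [2, 0, 0, 1, 0, 0]

t=0: δ = [1.111e-01, 2.778e-02, 1.042e-01]  (obs o_0=2)
t=1: δ = [1.085e-02, 7.716e-03, 7.234e-03]  ψ = [2, 0, 2]  (obs o_1=1)
t=2: δ = [1.507e-03, 1.130e-03, 7.535e-04]  ψ = [0, 0, 2]  (obs o_2=0)
t=3: δ = [8.372e-05, 2.093e-04, 1.570e-04]  ψ = [0, 0, 0]  (obs o_3=2)
t=4: δ = [2.180e-05, 1.163e-05, 1.090e-05]  ψ = [1, 1, 2]  (obs o_4=1)
t=5: δ = [3.028e-06, 2.271e-06, 1.363e-06]  ψ = [0, 0, 0]  (obs o_5=0)
backtrack: best end state = 0; path = [2, 0, 0, 1, 0, 0]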